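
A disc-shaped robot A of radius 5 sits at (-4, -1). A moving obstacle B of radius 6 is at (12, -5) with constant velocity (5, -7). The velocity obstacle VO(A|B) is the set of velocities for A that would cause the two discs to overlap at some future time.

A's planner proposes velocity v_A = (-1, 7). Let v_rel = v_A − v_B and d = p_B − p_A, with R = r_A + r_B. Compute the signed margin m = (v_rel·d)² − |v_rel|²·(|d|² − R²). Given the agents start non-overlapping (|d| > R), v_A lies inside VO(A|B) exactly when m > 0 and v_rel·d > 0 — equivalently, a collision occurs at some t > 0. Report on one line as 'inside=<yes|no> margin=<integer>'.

d = (16, -4),  |d|² = 272;  R = 5+6 = 11,  c = 272−11² = 151
v_rel = (-6, 14),  |v_rel|² = 232;  v_rel·d = (-6)·(16) + (14)·(-4) = -152
232·t² + 304·t + 151 = 0  ⇒  m = (-152)² − 232·151 = -11928
m = -11928 < 0,  v_rel·d = -152 < 0  ⇒  outside

inside=no margin=-11928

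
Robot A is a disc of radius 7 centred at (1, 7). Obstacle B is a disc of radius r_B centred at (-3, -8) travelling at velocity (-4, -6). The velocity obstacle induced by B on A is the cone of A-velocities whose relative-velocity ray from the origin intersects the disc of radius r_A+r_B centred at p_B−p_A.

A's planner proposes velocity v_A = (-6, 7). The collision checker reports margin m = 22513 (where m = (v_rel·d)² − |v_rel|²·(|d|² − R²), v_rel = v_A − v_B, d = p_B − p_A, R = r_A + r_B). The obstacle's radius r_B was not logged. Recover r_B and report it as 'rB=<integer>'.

m = 22513
d = (-4, -15);  v_rel = (-2, 13),  |v_rel|² = 173
v_rel×d = (-2)·(-15) − (13)·(-4) = 82
since m = R²·173 − 82²:  R² = (6724 + 22513) / 173 = 169
R = √169 = 13  ⇒  r_B = 13 − 7 = 6

rB=6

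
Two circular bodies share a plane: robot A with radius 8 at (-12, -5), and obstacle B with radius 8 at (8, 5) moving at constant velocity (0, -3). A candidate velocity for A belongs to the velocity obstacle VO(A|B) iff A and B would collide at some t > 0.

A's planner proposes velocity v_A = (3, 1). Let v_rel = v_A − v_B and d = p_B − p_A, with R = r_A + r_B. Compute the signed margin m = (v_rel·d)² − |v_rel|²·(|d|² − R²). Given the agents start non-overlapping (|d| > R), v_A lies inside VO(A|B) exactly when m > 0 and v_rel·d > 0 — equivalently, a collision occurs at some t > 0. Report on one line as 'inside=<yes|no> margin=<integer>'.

d = (20, 10),  |d|² = 500;  R = 8+8 = 16,  c = 500−16² = 244
v_rel = (3, 4),  |v_rel|² = 25;  v_rel·d = (3)·(20) + (4)·(10) = 100
25·t² − 200·t + 244 = 0  ⇒  m = 100² − 25·244 = 3900
m = 3900 > 0,  v_rel·d = 100 > 0  ⇒  inside

inside=yes margin=3900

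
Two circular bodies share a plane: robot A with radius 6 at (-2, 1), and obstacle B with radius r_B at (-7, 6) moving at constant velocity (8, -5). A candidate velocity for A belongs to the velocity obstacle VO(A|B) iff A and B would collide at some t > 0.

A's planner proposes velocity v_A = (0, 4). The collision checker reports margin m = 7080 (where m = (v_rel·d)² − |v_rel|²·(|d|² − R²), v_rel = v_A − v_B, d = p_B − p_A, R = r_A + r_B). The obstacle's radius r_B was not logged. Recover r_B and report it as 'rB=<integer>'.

m = 7080
d = (-5, 5);  v_rel = (-8, 9),  |v_rel|² = 145
v_rel×d = (-8)·(5) − (9)·(-5) = 5
since m = R²·145 − 5²:  R² = (25 + 7080) / 145 = 49
R = √49 = 7  ⇒  r_B = 7 − 6 = 1

rB=1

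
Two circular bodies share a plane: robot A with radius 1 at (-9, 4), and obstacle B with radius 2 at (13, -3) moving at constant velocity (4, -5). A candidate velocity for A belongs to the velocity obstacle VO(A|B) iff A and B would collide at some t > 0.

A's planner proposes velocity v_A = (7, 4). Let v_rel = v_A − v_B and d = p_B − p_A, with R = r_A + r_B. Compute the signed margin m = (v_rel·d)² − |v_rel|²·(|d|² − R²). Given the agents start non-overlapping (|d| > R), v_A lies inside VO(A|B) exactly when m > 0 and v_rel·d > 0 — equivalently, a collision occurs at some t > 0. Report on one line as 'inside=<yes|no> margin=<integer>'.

d = (22, -7),  |d|² = 533;  R = 1+2 = 3,  c = 533−3² = 524
v_rel = (3, 9),  |v_rel|² = 90;  v_rel·d = (3)·(22) + (9)·(-7) = 3
90·t² − 6·t + 524 = 0  ⇒  m = 3² − 90·524 = -47151
m = -47151 < 0,  v_rel·d = 3 > 0  ⇒  outside

inside=no margin=-47151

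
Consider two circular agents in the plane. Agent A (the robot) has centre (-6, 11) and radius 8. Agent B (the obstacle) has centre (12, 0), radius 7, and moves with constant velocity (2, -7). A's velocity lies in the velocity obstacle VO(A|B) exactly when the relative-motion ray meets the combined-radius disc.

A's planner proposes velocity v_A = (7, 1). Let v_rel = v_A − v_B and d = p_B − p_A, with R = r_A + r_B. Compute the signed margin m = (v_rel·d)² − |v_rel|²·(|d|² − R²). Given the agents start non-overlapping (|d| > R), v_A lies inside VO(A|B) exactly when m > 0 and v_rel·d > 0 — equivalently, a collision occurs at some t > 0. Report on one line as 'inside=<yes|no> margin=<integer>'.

d = (18, -11),  |d|² = 445;  R = 8+7 = 15,  c = 445−15² = 220
v_rel = (5, 8),  |v_rel|² = 89;  v_rel·d = (5)·(18) + (8)·(-11) = 2
89·t² − 4·t + 220 = 0  ⇒  m = 2² − 89·220 = -19576
m = -19576 < 0,  v_rel·d = 2 > 0  ⇒  outside

inside=no margin=-19576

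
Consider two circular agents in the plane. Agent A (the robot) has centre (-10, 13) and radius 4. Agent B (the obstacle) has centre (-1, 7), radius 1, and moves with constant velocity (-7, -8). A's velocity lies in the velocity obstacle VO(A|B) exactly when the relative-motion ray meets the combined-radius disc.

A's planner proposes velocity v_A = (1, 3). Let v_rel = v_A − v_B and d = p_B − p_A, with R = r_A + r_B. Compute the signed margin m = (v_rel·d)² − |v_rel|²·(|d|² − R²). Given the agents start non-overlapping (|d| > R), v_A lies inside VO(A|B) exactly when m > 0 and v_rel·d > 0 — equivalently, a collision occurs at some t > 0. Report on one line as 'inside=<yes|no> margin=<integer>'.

d = (9, -6),  |d|² = 117;  R = 4+1 = 5,  c = 117−5² = 92
v_rel = (8, 11),  |v_rel|² = 185;  v_rel·d = (8)·(9) + (11)·(-6) = 6
185·t² − 12·t + 92 = 0  ⇒  m = 6² − 185·92 = -16984
m = -16984 < 0,  v_rel·d = 6 > 0  ⇒  outside

inside=no margin=-16984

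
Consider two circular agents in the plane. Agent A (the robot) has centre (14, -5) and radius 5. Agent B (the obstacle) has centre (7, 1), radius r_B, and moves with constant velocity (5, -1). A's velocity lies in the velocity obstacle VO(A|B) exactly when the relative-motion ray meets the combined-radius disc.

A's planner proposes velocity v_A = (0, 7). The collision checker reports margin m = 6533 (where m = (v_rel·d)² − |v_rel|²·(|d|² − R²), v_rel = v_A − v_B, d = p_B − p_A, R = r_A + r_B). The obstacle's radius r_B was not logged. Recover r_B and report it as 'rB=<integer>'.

m = 6533
d = (-7, 6);  v_rel = (-5, 8),  |v_rel|² = 89
v_rel×d = (-5)·(6) − (8)·(-7) = 26
since m = R²·89 − 26²:  R² = (676 + 6533) / 89 = 81
R = √81 = 9  ⇒  r_B = 9 − 5 = 4

rB=4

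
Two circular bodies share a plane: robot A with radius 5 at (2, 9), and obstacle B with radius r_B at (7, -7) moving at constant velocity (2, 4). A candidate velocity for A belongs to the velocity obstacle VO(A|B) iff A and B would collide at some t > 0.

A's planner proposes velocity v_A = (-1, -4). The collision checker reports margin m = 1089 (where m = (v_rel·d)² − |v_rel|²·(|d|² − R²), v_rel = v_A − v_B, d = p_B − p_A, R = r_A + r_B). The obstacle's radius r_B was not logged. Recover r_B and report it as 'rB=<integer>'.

m = 1089
d = (5, -16);  v_rel = (-3, -8),  |v_rel|² = 73
v_rel×d = (-3)·(-16) − (-8)·(5) = 88
since m = R²·73 − 88²:  R² = (7744 + 1089) / 73 = 121
R = √121 = 11  ⇒  r_B = 11 − 5 = 6

rB=6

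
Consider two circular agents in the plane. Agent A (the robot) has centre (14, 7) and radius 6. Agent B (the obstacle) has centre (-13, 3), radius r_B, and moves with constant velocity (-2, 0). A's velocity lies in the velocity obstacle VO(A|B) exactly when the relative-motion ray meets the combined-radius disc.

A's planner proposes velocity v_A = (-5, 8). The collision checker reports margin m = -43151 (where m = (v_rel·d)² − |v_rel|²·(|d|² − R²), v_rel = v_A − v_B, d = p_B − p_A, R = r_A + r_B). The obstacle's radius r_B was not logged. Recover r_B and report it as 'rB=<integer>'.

m = -43151
d = (-27, -4);  v_rel = (-3, 8),  |v_rel|² = 73
v_rel×d = (-3)·(-4) − (8)·(-27) = 228
since m = R²·73 − 228²:  R² = (51984 + -43151) / 73 = 121
R = √121 = 11  ⇒  r_B = 11 − 6 = 5

rB=5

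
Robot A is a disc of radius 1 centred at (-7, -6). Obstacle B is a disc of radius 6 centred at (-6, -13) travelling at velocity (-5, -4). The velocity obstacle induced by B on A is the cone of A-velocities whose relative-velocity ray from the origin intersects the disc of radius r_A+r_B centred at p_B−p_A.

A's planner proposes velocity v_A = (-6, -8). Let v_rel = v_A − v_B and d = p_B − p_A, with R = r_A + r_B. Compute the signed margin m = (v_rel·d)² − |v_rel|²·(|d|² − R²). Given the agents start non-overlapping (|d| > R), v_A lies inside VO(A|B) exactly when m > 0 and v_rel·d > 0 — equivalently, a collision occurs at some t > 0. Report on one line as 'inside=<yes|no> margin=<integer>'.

d = (1, -7),  |d|² = 50;  R = 1+6 = 7,  c = 50−7² = 1
v_rel = (-1, -4),  |v_rel|² = 17;  v_rel·d = (-1)·(1) + (-4)·(-7) = 27
17·t² − 54·t + 1 = 0  ⇒  m = 27² − 17·1 = 712
m = 712 > 0,  v_rel·d = 27 > 0  ⇒  inside

inside=yes margin=712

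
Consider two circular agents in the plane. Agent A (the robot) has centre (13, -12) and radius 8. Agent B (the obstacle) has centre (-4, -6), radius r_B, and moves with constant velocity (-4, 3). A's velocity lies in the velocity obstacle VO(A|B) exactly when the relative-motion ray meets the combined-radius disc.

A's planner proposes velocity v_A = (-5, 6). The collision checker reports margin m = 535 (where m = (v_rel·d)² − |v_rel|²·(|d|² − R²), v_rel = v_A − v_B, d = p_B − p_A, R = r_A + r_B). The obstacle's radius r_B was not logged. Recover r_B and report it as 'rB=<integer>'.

m = 535
d = (-17, 6);  v_rel = (-1, 3),  |v_rel|² = 10
v_rel×d = (-1)·(6) − (3)·(-17) = 45
since m = R²·10 − 45²:  R² = (2025 + 535) / 10 = 256
R = √256 = 16  ⇒  r_B = 16 − 8 = 8

rB=8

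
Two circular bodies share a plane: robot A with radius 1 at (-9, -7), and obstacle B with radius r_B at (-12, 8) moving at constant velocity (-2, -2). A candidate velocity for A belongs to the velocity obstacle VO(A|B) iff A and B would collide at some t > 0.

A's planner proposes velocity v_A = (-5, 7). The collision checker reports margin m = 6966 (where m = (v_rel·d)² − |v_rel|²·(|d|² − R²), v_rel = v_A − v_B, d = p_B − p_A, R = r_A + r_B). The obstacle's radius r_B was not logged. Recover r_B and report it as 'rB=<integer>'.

m = 6966
d = (-3, 15);  v_rel = (-3, 9),  |v_rel|² = 90
v_rel×d = (-3)·(15) − (9)·(-3) = -18
since m = R²·90 − (-18)²:  R² = (324 + 6966) / 90 = 81
R = √81 = 9  ⇒  r_B = 9 − 1 = 8

rB=8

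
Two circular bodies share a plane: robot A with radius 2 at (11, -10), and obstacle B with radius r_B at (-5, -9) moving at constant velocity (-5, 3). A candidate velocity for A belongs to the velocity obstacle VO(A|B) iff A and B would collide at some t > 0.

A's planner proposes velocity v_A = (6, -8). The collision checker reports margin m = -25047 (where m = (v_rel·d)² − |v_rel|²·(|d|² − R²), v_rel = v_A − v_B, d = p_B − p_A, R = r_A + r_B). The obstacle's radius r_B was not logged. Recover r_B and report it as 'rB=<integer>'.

m = -25047
d = (-16, 1);  v_rel = (11, -11),  |v_rel|² = 242
v_rel×d = (11)·(1) − (-11)·(-16) = -165
since m = R²·242 − (-165)²:  R² = (27225 + -25047) / 242 = 9
R = √9 = 3  ⇒  r_B = 3 − 2 = 1

rB=1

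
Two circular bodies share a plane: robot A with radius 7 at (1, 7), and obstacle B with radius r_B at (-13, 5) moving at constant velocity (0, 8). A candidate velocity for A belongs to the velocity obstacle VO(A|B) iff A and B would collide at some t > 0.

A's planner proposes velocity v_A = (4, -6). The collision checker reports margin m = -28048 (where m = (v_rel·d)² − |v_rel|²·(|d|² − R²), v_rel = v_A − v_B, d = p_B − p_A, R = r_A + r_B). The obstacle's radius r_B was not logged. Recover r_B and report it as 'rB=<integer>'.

m = -28048
d = (-14, -2);  v_rel = (4, -14),  |v_rel|² = 212
v_rel×d = (4)·(-2) − (-14)·(-14) = -204
since m = R²·212 − (-204)²:  R² = (41616 + -28048) / 212 = 64
R = √64 = 8  ⇒  r_B = 8 − 7 = 1

rB=1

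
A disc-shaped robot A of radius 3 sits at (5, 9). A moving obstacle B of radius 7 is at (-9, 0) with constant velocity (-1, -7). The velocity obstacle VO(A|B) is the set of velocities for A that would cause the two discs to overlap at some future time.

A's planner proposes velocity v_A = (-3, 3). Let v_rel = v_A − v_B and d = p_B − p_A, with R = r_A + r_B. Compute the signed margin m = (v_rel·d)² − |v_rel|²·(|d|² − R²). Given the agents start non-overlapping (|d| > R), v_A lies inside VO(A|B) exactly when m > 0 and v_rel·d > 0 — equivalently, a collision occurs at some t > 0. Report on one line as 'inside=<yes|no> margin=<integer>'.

d = (-14, -9),  |d|² = 277;  R = 3+7 = 10,  c = 277−10² = 177
v_rel = (-2, 10),  |v_rel|² = 104;  v_rel·d = (-2)·(-14) + (10)·(-9) = -62
104·t² + 124·t + 177 = 0  ⇒  m = (-62)² − 104·177 = -14564
m = -14564 < 0,  v_rel·d = -62 < 0  ⇒  outside

inside=no margin=-14564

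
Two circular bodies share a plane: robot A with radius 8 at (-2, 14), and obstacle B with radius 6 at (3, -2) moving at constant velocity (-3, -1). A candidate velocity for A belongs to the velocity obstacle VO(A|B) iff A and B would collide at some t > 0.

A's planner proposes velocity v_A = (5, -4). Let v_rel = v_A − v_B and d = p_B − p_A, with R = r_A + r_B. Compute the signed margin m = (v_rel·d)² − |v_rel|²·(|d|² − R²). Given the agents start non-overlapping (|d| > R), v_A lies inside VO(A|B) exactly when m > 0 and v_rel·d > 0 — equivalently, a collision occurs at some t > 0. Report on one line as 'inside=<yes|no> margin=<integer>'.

d = (5, -16),  |d|² = 281;  R = 8+6 = 14,  c = 281−14² = 85
v_rel = (8, -3),  |v_rel|² = 73;  v_rel·d = (8)·(5) + (-3)·(-16) = 88
73·t² − 176·t + 85 = 0  ⇒  m = 88² − 73·85 = 1539
m = 1539 > 0,  v_rel·d = 88 > 0  ⇒  inside

inside=yes margin=1539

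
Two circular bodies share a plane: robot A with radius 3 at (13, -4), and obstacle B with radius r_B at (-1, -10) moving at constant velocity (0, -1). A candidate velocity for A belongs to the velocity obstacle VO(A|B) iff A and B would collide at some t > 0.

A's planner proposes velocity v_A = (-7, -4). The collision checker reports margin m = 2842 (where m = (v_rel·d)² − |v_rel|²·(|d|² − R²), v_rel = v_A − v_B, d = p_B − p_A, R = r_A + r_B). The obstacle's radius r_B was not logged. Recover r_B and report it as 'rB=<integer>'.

m = 2842
d = (-14, -6);  v_rel = (-7, -3),  |v_rel|² = 58
v_rel×d = (-7)·(-6) − (-3)·(-14) = 0
since m = R²·58 − 0²:  R² = (0 + 2842) / 58 = 49
R = √49 = 7  ⇒  r_B = 7 − 3 = 4

rB=4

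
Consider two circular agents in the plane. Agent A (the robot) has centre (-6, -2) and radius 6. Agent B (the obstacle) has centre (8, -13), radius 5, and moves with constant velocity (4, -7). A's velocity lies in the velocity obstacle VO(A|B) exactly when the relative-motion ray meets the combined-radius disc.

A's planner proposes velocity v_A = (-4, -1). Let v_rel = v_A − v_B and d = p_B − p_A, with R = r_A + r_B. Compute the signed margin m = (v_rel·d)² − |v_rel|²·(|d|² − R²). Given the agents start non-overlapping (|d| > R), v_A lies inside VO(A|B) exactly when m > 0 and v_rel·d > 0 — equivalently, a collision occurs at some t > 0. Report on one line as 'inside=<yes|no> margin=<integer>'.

d = (14, -11),  |d|² = 317;  R = 6+5 = 11,  c = 317−11² = 196
v_rel = (-8, 6),  |v_rel|² = 100;  v_rel·d = (-8)·(14) + (6)·(-11) = -178
100·t² + 356·t + 196 = 0  ⇒  m = (-178)² − 100·196 = 12084
m = 12084 > 0,  v_rel·d = -178 < 0  ⇒  outside

inside=no margin=12084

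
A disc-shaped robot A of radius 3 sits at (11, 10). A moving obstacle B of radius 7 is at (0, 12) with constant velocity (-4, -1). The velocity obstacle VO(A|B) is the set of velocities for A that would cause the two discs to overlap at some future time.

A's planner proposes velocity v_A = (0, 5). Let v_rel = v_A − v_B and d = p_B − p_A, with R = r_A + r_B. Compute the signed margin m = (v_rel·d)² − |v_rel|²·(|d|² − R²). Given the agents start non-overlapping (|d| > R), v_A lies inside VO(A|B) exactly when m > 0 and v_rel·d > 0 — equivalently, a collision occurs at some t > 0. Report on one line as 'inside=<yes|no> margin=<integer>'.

d = (-11, 2),  |d|² = 125;  R = 3+7 = 10,  c = 125−10² = 25
v_rel = (4, 6),  |v_rel|² = 52;  v_rel·d = (4)·(-11) + (6)·(2) = -32
52·t² + 64·t + 25 = 0  ⇒  m = (-32)² − 52·25 = -276
m = -276 < 0,  v_rel·d = -32 < 0  ⇒  outside

inside=no margin=-276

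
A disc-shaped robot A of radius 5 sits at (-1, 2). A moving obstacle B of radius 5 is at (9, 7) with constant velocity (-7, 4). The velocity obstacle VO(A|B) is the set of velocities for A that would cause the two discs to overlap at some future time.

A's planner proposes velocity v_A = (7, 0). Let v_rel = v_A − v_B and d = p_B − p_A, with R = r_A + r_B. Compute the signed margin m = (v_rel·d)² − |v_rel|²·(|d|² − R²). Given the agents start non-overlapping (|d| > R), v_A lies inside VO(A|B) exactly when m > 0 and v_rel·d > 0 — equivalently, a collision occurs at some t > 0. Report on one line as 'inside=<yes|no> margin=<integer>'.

d = (10, 5),  |d|² = 125;  R = 5+5 = 10,  c = 125−10² = 25
v_rel = (14, -4),  |v_rel|² = 212;  v_rel·d = (14)·(10) + (-4)·(5) = 120
212·t² − 240·t + 25 = 0  ⇒  m = 120² − 212·25 = 9100
m = 9100 > 0,  v_rel·d = 120 > 0  ⇒  inside

inside=yes margin=9100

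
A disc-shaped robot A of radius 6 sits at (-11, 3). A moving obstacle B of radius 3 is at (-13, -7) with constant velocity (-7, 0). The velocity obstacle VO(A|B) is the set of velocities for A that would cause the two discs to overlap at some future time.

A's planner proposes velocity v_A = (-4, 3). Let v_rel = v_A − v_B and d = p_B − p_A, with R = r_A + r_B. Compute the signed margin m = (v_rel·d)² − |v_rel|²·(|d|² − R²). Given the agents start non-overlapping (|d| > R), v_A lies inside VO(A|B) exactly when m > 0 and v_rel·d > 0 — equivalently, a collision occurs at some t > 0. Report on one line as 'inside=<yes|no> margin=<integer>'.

d = (-2, -10),  |d|² = 104;  R = 6+3 = 9,  c = 104−9² = 23
v_rel = (3, 3),  |v_rel|² = 18;  v_rel·d = (3)·(-2) + (3)·(-10) = -36
18·t² + 72·t + 23 = 0  ⇒  m = (-36)² − 18·23 = 882
m = 882 > 0,  v_rel·d = -36 < 0  ⇒  outside

inside=no margin=882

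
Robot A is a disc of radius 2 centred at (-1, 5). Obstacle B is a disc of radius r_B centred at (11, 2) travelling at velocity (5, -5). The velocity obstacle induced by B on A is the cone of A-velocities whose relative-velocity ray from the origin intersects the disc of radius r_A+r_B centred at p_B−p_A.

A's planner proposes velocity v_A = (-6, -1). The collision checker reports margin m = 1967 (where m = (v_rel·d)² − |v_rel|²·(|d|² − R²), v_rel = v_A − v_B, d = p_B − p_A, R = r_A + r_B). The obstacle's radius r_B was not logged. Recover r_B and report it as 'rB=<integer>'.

m = 1967
d = (12, -3);  v_rel = (-11, 4),  |v_rel|² = 137
v_rel×d = (-11)·(-3) − (4)·(12) = -15
since m = R²·137 − (-15)²:  R² = (225 + 1967) / 137 = 16
R = √16 = 4  ⇒  r_B = 4 − 2 = 2

rB=2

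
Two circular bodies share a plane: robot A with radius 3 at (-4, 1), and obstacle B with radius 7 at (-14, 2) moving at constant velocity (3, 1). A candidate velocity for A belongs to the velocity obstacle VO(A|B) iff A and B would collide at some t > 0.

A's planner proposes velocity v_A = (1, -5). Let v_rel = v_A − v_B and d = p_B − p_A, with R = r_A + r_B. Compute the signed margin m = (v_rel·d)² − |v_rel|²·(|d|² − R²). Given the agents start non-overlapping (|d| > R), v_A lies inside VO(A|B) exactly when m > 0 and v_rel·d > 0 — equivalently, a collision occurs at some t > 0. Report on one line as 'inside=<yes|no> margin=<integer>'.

d = (-10, 1),  |d|² = 101;  R = 3+7 = 10,  c = 101−10² = 1
v_rel = (-2, -6),  |v_rel|² = 40;  v_rel·d = (-2)·(-10) + (-6)·(1) = 14
40·t² − 28·t + 1 = 0  ⇒  m = 14² − 40·1 = 156
m = 156 > 0,  v_rel·d = 14 > 0  ⇒  inside

inside=yes margin=156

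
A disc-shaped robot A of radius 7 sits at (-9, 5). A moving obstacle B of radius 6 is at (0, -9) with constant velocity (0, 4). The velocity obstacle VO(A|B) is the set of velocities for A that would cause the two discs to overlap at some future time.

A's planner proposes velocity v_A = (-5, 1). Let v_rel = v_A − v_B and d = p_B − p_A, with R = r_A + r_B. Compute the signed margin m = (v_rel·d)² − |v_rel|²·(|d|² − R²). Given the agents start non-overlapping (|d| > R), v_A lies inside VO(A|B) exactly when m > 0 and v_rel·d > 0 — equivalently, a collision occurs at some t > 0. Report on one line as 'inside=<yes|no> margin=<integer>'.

d = (9, -14),  |d|² = 277;  R = 7+6 = 13,  c = 277−13² = 108
v_rel = (-5, -3),  |v_rel|² = 34;  v_rel·d = (-5)·(9) + (-3)·(-14) = -3
34·t² + 6·t + 108 = 0  ⇒  m = (-3)² − 34·108 = -3663
m = -3663 < 0,  v_rel·d = -3 < 0  ⇒  outside

inside=no margin=-3663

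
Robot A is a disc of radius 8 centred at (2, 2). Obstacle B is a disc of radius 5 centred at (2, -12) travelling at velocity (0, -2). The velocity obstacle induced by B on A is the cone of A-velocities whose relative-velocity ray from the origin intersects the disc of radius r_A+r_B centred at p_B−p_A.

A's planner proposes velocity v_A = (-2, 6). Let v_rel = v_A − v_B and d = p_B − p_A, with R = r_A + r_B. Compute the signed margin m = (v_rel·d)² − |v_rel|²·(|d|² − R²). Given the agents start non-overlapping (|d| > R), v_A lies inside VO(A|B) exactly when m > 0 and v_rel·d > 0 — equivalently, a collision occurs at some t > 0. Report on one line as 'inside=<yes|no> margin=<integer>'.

d = (0, -14),  |d|² = 196;  R = 8+5 = 13,  c = 196−13² = 27
v_rel = (-2, 8),  |v_rel|² = 68;  v_rel·d = (-2)·(0) + (8)·(-14) = -112
68·t² + 224·t + 27 = 0  ⇒  m = (-112)² − 68·27 = 10708
m = 10708 > 0,  v_rel·d = -112 < 0  ⇒  outside

inside=no margin=10708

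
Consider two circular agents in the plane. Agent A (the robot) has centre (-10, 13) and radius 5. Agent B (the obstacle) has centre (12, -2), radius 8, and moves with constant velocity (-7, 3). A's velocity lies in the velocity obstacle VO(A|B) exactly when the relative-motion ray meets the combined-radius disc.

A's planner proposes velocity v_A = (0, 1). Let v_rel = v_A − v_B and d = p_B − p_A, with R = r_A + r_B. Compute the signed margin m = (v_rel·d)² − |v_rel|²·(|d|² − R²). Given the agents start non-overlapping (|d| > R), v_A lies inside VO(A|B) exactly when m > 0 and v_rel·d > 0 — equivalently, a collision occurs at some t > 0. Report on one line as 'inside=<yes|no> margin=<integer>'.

d = (22, -15),  |d|² = 709;  R = 5+8 = 13,  c = 709−13² = 540
v_rel = (7, -2),  |v_rel|² = 53;  v_rel·d = (7)·(22) + (-2)·(-15) = 184
53·t² − 368·t + 540 = 0  ⇒  m = 184² − 53·540 = 5236
m = 5236 > 0,  v_rel·d = 184 > 0  ⇒  inside

inside=yes margin=5236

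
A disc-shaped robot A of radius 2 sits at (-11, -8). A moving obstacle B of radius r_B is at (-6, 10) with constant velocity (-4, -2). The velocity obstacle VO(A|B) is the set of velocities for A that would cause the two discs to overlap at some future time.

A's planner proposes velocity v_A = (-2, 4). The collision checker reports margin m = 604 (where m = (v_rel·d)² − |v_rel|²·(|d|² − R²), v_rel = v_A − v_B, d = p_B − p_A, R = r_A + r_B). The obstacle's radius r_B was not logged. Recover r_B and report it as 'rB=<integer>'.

m = 604
d = (5, 18);  v_rel = (2, 6),  |v_rel|² = 40
v_rel×d = (2)·(18) − (6)·(5) = 6
since m = R²·40 − 6²:  R² = (36 + 604) / 40 = 16
R = √16 = 4  ⇒  r_B = 4 − 2 = 2

rB=2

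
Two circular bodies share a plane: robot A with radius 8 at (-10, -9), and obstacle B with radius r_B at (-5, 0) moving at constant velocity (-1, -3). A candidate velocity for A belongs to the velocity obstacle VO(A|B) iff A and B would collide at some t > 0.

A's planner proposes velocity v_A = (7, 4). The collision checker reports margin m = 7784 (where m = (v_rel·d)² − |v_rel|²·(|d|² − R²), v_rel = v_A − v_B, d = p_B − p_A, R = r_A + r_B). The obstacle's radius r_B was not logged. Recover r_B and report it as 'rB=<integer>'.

m = 7784
d = (5, 9);  v_rel = (8, 7),  |v_rel|² = 113
v_rel×d = (8)·(9) − (7)·(5) = 37
since m = R²·113 − 37²:  R² = (1369 + 7784) / 113 = 81
R = √81 = 9  ⇒  r_B = 9 − 8 = 1

rB=1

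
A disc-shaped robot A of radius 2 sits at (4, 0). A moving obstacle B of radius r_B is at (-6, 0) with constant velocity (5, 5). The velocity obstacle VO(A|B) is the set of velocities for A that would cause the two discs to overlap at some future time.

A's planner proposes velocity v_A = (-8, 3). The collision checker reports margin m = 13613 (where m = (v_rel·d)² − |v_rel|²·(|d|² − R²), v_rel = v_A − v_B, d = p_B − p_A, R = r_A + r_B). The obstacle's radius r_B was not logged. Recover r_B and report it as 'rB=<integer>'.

m = 13613
d = (-10, 0);  v_rel = (-13, -2),  |v_rel|² = 173
v_rel×d = (-13)·(0) − (-2)·(-10) = -20
since m = R²·173 − (-20)²:  R² = (400 + 13613) / 173 = 81
R = √81 = 9  ⇒  r_B = 9 − 2 = 7

rB=7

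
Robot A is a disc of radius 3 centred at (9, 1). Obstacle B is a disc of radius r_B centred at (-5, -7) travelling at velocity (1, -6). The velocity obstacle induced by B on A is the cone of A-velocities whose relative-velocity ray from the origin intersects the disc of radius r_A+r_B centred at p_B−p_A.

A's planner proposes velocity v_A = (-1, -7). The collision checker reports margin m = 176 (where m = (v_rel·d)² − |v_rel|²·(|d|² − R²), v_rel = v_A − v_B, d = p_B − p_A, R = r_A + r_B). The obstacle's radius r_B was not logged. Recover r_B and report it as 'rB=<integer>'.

m = 176
d = (-14, -8);  v_rel = (-2, -1),  |v_rel|² = 5
v_rel×d = (-2)·(-8) − (-1)·(-14) = 2
since m = R²·5 − 2²:  R² = (4 + 176) / 5 = 36
R = √36 = 6  ⇒  r_B = 6 − 3 = 3

rB=3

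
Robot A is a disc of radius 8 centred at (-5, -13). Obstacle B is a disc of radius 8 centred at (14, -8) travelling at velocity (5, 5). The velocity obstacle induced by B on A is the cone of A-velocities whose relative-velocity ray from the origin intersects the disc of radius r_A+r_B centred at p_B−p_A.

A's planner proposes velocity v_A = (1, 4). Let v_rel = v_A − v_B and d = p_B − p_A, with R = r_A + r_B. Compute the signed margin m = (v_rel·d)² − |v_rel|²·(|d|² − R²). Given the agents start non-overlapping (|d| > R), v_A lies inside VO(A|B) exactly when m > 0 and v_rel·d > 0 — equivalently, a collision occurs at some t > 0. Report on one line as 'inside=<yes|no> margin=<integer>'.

d = (19, 5),  |d|² = 386;  R = 8+8 = 16,  c = 386−16² = 130
v_rel = (-4, -1),  |v_rel|² = 17;  v_rel·d = (-4)·(19) + (-1)·(5) = -81
17·t² + 162·t + 130 = 0  ⇒  m = (-81)² − 17·130 = 4351
m = 4351 > 0,  v_rel·d = -81 < 0  ⇒  outside

inside=no margin=4351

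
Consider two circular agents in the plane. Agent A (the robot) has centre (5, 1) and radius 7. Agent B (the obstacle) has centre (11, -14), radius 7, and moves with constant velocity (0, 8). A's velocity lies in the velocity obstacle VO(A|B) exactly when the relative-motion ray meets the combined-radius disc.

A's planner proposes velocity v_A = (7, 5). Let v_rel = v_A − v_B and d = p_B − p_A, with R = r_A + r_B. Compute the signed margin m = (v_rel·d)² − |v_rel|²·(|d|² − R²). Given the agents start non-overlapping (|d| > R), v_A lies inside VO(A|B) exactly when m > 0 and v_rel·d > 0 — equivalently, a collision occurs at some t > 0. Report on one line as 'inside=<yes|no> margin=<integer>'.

d = (6, -15),  |d|² = 261;  R = 7+7 = 14,  c = 261−14² = 65
v_rel = (7, -3),  |v_rel|² = 58;  v_rel·d = (7)·(6) + (-3)·(-15) = 87
58·t² − 174·t + 65 = 0  ⇒  m = 87² − 58·65 = 3799
m = 3799 > 0,  v_rel·d = 87 > 0  ⇒  inside

inside=yes margin=3799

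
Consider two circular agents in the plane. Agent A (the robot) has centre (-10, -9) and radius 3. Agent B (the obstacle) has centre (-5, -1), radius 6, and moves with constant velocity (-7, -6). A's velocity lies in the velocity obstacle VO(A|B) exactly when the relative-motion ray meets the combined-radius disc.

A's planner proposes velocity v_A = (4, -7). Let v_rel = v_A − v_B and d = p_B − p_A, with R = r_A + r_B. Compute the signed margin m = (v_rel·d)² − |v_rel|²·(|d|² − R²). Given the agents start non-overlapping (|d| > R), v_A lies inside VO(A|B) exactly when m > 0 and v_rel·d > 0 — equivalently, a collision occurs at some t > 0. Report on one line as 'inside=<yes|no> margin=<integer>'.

d = (5, 8),  |d|² = 89;  R = 3+6 = 9,  c = 89−9² = 8
v_rel = (11, -1),  |v_rel|² = 122;  v_rel·d = (11)·(5) + (-1)·(8) = 47
122·t² − 94·t + 8 = 0  ⇒  m = 47² − 122·8 = 1233
m = 1233 > 0,  v_rel·d = 47 > 0  ⇒  inside

inside=yes margin=1233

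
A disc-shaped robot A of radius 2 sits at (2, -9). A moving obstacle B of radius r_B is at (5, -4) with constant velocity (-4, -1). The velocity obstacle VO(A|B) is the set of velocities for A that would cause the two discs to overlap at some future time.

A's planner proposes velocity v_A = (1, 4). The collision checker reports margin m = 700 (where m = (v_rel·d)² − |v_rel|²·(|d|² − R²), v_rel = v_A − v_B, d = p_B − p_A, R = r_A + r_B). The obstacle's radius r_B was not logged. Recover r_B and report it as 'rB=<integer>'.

m = 700
d = (3, 5);  v_rel = (5, 5),  |v_rel|² = 50
v_rel×d = (5)·(5) − (5)·(3) = 10
since m = R²·50 − 10²:  R² = (100 + 700) / 50 = 16
R = √16 = 4  ⇒  r_B = 4 − 2 = 2

rB=2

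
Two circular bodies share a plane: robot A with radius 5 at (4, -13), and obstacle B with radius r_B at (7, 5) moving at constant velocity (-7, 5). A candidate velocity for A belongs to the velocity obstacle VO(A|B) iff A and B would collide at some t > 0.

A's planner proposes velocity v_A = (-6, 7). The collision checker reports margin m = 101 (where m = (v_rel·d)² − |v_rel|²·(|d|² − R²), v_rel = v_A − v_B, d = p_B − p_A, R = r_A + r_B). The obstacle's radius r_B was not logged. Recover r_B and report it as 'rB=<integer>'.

m = 101
d = (3, 18);  v_rel = (1, 2),  |v_rel|² = 5
v_rel×d = (1)·(18) − (2)·(3) = 12
since m = R²·5 − 12²:  R² = (144 + 101) / 5 = 49
R = √49 = 7  ⇒  r_B = 7 − 5 = 2

rB=2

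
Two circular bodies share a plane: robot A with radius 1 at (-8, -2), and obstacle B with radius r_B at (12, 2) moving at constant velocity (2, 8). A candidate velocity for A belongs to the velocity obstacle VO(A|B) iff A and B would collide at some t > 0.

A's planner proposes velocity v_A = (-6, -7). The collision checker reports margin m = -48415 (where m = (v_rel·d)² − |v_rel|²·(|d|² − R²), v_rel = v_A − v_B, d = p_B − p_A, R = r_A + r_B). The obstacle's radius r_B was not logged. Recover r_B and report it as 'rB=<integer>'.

m = -48415
d = (20, 4);  v_rel = (-8, -15),  |v_rel|² = 289
v_rel×d = (-8)·(4) − (-15)·(20) = 268
since m = R²·289 − 268²:  R² = (71824 + -48415) / 289 = 81
R = √81 = 9  ⇒  r_B = 9 − 1 = 8

rB=8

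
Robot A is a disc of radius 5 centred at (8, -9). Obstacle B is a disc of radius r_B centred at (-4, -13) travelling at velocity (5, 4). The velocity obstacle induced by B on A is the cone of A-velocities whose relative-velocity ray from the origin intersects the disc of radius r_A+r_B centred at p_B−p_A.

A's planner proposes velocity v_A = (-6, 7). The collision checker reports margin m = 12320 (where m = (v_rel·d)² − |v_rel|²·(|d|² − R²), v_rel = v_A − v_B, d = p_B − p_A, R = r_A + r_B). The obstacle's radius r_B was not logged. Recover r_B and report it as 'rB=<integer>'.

m = 12320
d = (-12, -4);  v_rel = (-11, 3),  |v_rel|² = 130
v_rel×d = (-11)·(-4) − (3)·(-12) = 80
since m = R²·130 − 80²:  R² = (6400 + 12320) / 130 = 144
R = √144 = 12  ⇒  r_B = 12 − 5 = 7

rB=7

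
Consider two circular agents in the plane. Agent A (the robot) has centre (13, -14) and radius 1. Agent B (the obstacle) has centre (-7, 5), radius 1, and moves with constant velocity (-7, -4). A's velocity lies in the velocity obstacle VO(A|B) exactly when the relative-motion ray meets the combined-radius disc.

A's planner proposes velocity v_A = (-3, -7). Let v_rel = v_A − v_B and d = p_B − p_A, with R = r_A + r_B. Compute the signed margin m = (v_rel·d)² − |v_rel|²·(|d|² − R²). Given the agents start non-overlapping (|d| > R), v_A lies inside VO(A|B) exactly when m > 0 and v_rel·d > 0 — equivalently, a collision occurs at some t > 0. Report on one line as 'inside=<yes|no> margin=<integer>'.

d = (-20, 19),  |d|² = 761;  R = 1+1 = 2,  c = 761−2² = 757
v_rel = (4, -3),  |v_rel|² = 25;  v_rel·d = (4)·(-20) + (-3)·(19) = -137
25·t² + 274·t + 757 = 0  ⇒  m = (-137)² − 25·757 = -156
m = -156 < 0,  v_rel·d = -137 < 0  ⇒  outside

inside=no margin=-156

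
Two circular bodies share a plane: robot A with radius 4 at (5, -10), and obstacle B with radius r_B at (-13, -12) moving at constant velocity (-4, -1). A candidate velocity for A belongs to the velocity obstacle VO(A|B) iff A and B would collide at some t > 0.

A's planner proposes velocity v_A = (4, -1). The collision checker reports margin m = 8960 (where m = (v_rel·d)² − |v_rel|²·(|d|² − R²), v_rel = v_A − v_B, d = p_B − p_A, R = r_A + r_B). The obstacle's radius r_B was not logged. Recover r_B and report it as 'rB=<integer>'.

m = 8960
d = (-18, -2);  v_rel = (8, 0),  |v_rel|² = 64
v_rel×d = (8)·(-2) − (0)·(-18) = -16
since m = R²·64 − (-16)²:  R² = (256 + 8960) / 64 = 144
R = √144 = 12  ⇒  r_B = 12 − 4 = 8

rB=8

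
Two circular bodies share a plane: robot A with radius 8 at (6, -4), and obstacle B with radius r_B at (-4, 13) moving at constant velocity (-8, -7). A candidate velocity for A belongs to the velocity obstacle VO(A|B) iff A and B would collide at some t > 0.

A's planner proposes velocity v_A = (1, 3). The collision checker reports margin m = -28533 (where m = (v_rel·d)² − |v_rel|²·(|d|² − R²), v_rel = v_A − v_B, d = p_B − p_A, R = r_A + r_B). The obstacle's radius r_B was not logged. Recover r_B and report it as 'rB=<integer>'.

m = -28533
d = (-10, 17);  v_rel = (9, 10),  |v_rel|² = 181
v_rel×d = (9)·(17) − (10)·(-10) = 253
since m = R²·181 − 253²:  R² = (64009 + -28533) / 181 = 196
R = √196 = 14  ⇒  r_B = 14 − 8 = 6

rB=6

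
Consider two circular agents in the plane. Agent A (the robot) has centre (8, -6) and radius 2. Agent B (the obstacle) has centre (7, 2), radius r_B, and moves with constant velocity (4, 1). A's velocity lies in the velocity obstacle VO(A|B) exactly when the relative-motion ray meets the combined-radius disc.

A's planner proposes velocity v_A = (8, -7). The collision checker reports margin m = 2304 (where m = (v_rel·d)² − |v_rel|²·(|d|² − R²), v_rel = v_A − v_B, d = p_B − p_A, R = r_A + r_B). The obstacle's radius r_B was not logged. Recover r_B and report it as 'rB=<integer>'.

m = 2304
d = (-1, 8);  v_rel = (4, -8),  |v_rel|² = 80
v_rel×d = (4)·(8) − (-8)·(-1) = 24
since m = R²·80 − 24²:  R² = (576 + 2304) / 80 = 36
R = √36 = 6  ⇒  r_B = 6 − 2 = 4

rB=4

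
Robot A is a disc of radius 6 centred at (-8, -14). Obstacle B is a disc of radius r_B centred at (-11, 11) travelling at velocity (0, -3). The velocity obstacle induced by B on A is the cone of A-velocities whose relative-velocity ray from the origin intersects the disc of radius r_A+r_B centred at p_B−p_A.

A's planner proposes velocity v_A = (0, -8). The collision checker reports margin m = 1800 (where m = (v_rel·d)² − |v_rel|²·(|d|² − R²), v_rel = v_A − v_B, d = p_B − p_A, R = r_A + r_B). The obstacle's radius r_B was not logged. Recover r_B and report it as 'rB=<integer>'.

m = 1800
d = (-3, 25);  v_rel = (0, -5),  |v_rel|² = 25
v_rel×d = (0)·(25) − (-5)·(-3) = -15
since m = R²·25 − (-15)²:  R² = (225 + 1800) / 25 = 81
R = √81 = 9  ⇒  r_B = 9 − 6 = 3

rB=3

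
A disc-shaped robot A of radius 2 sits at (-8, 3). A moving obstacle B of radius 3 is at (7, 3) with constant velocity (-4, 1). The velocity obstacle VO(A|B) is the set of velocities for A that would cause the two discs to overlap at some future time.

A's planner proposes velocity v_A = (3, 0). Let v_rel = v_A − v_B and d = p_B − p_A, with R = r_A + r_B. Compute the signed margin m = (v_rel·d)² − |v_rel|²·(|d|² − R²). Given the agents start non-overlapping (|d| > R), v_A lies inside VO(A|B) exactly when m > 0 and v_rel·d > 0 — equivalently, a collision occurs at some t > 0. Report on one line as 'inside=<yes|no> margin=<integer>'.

d = (15, 0),  |d|² = 225;  R = 2+3 = 5,  c = 225−5² = 200
v_rel = (7, -1),  |v_rel|² = 50;  v_rel·d = (7)·(15) + (-1)·(0) = 105
50·t² − 210·t + 200 = 0  ⇒  m = 105² − 50·200 = 1025
m = 1025 > 0,  v_rel·d = 105 > 0  ⇒  inside

inside=yes margin=1025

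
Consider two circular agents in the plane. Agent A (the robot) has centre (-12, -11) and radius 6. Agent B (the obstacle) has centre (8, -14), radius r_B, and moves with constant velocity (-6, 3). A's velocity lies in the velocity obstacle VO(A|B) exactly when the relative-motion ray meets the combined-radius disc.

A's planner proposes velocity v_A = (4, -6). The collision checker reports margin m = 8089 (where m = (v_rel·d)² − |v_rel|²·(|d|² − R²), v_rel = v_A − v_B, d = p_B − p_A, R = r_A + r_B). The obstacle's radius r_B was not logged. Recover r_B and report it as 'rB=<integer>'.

m = 8089
d = (20, -3);  v_rel = (10, -9),  |v_rel|² = 181
v_rel×d = (10)·(-3) − (-9)·(20) = 150
since m = R²·181 − 150²:  R² = (22500 + 8089) / 181 = 169
R = √169 = 13  ⇒  r_B = 13 − 6 = 7

rB=7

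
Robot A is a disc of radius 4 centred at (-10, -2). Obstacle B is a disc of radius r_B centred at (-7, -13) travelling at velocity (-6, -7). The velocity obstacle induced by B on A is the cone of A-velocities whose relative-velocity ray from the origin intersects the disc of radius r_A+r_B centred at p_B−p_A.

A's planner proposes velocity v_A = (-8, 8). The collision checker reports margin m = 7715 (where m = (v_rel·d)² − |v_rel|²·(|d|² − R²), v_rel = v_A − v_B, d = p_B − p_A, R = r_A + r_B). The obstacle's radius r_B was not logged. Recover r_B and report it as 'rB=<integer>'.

m = 7715
d = (3, -11);  v_rel = (-2, 15),  |v_rel|² = 229
v_rel×d = (-2)·(-11) − (15)·(3) = -23
since m = R²·229 − (-23)²:  R² = (529 + 7715) / 229 = 36
R = √36 = 6  ⇒  r_B = 6 − 4 = 2

rB=2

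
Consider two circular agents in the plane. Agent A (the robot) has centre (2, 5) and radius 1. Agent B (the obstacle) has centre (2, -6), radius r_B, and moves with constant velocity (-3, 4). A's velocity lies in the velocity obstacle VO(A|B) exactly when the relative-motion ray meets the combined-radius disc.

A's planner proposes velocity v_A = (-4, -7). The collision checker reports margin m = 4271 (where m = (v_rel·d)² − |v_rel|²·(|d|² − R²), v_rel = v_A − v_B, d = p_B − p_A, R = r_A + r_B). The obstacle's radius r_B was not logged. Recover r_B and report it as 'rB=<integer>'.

m = 4271
d = (0, -11);  v_rel = (-1, -11),  |v_rel|² = 122
v_rel×d = (-1)·(-11) − (-11)·(0) = 11
since m = R²·122 − 11²:  R² = (121 + 4271) / 122 = 36
R = √36 = 6  ⇒  r_B = 6 − 1 = 5

rB=5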